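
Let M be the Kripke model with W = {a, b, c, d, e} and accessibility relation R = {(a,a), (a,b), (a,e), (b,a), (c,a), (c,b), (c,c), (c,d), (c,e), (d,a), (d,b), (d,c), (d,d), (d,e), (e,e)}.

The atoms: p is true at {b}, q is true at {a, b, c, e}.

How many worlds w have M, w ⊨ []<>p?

1

a: successors {a, b, e}; <>p there: a:T, b:F, e:F. ✗
b: successors {a}; <>p there: a:T. ✓
c: successors {a, b, c, d, e}; <>p there: a:T, b:F, c:T, d:T, e:F. ✗
d: successors {a, b, c, d, e}; <>p there: a:T, b:F, c:T, d:T, e:F. ✗
e: successors {e}; <>p there: e:F. ✗
Satisfying worlds: {b}.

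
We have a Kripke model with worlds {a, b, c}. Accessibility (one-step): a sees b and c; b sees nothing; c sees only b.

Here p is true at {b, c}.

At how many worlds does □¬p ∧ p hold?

a: □¬p is F, p is F. ✗
b: □¬p is T, p is T. ✓
c: □¬p is F, p is T. ✗
Satisfying worlds: {b}.

1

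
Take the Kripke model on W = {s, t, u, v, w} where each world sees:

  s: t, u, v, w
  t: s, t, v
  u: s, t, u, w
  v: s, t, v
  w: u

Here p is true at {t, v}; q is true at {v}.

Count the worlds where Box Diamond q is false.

s: successors {t, u, v, w}; Diamond q there: t:T, u:F, v:T, w:F. ✗
t: successors {s, t, v}; Diamond q there: s:T, t:T, v:T. ✓
u: successors {s, t, u, w}; Diamond q there: s:T, t:T, u:F, w:F. ✗
v: successors {s, t, v}; Diamond q there: s:T, t:T, v:T. ✓
w: successors {u}; Diamond q there: u:F. ✗
Satisfying worlds: {t, v}.
So Box Diamond q fails at the other 3 worlds.

3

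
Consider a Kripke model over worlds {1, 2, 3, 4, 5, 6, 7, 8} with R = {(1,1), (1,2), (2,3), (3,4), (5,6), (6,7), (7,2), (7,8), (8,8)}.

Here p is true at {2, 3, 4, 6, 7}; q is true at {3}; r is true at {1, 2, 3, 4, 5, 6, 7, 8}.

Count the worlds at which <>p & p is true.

1: <>p is T, p is F. ✗
2: <>p is T, p is T. ✓
3: <>p is T, p is T. ✓
4: <>p is F, p is T. ✗
5: <>p is T, p is F. ✗
6: <>p is T, p is T. ✓
7: <>p is T, p is T. ✓
8: <>p is F, p is F. ✗
Satisfying worlds: {2, 3, 6, 7}.

4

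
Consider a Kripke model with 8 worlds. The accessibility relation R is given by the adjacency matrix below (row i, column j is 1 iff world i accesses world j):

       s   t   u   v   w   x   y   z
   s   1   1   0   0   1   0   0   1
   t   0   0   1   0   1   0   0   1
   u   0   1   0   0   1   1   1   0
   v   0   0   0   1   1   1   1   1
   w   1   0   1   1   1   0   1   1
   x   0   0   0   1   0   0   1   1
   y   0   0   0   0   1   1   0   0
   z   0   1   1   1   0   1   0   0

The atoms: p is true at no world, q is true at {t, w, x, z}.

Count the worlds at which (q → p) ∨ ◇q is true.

8

s: q → p is T, ◇q is T. ✓
t: q → p is F, ◇q is T. ✓
u: q → p is T, ◇q is T. ✓
v: q → p is T, ◇q is T. ✓
w: q → p is F, ◇q is T. ✓
x: q → p is F, ◇q is T. ✓
y: q → p is T, ◇q is T. ✓
z: q → p is F, ◇q is T. ✓
Satisfying worlds: {s, t, u, v, w, x, y, z}.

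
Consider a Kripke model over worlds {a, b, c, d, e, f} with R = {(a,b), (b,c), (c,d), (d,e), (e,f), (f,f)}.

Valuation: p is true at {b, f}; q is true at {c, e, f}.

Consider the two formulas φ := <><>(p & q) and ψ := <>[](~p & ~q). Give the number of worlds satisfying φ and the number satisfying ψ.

For <><>(p & q):
a: successors {b}; <>(p & q) there: b:F. ✗
b: successors {c}; <>(p & q) there: c:F. ✗
c: successors {d}; <>(p & q) there: d:F. ✗
d: successors {e}; <>(p & q) there: e:T. ✓
e: successors {f}; <>(p & q) there: f:T. ✓
f: successors {f}; <>(p & q) there: f:T. ✓
— 3 worlds.
For <>[](~p & ~q):
a: successors {b}; [](~p & ~q) there: b:F. ✗
b: successors {c}; [](~p & ~q) there: c:T. ✓
c: successors {d}; [](~p & ~q) there: d:F. ✗
d: successors {e}; [](~p & ~q) there: e:F. ✗
e: successors {f}; [](~p & ~q) there: f:F. ✗
f: successors {f}; [](~p & ~q) there: f:F. ✗
— 1 world.

3 and 1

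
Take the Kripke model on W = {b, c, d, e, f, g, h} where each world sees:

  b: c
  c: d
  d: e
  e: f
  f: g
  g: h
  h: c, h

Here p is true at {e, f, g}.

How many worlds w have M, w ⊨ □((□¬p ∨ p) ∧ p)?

3

b: successors {c}; (□¬p ∨ p) ∧ p there: c:F. ✗
c: successors {d}; (□¬p ∨ p) ∧ p there: d:F. ✗
d: successors {e}; (□¬p ∨ p) ∧ p there: e:T. ✓
e: successors {f}; (□¬p ∨ p) ∧ p there: f:T. ✓
f: successors {g}; (□¬p ∨ p) ∧ p there: g:T. ✓
g: successors {h}; (□¬p ∨ p) ∧ p there: h:F. ✗
h: successors {c, h}; (□¬p ∨ p) ∧ p there: c:F, h:F. ✗
Satisfying worlds: {d, e, f}.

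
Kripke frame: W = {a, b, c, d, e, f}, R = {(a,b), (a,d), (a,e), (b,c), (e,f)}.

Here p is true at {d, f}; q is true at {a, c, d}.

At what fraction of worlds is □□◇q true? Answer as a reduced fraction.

a: successors {b, d, e}; □◇q there: b:F, d:T, e:F. ✗
b: successors {c}; □◇q there: c:T. ✓
c: no successors, so □□◇q holds vacuously. ✓
d: no successors, so □□◇q holds vacuously. ✓
e: successors {f}; □◇q there: f:T. ✓
f: no successors, so □□◇q holds vacuously. ✓
That's 5 of 6 worlds, so 5/6.

5/6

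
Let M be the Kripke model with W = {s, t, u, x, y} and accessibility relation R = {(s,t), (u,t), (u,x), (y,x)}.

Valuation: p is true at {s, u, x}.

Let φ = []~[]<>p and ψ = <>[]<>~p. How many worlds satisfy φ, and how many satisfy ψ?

For []~[]<>p:
s: successors {t}; ~[]<>p there: t:F. ✗
t: no successors, so []~[]<>p holds vacuously. ✓
u: successors {t, x}; ~[]<>p there: t:F, x:F. ✗
x: no successors, so []~[]<>p holds vacuously. ✓
y: successors {x}; ~[]<>p there: x:F. ✗
— 2 worlds.
For <>[]<>~p:
s: successors {t}; []<>~p there: t:T. ✓
t: no successors, so <>[]<>~p fails. ✗
u: successors {t, x}; []<>~p there: t:T, x:T. ✓
x: no successors, so <>[]<>~p fails. ✗
y: successors {x}; []<>~p there: x:T. ✓
— 3 worlds.

2 and 3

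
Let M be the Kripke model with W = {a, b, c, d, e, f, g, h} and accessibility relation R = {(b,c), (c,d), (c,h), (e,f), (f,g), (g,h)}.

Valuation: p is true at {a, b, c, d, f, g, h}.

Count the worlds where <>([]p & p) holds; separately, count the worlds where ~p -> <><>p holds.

For <>([]p & p):
a: no successors, so <>([]p & p) fails. ✗
b: successors {c}; []p & p there: c:T. ✓
c: successors {d, h}; []p & p there: d:T, h:T. ✓
d: no successors, so <>([]p & p) fails. ✗
e: successors {f}; []p & p there: f:T. ✓
f: successors {g}; []p & p there: g:T. ✓
g: successors {h}; []p & p there: h:T. ✓
h: no successors, so <>([]p & p) fails. ✗
— 5 worlds.
For ~p -> <><>p:
a: ~p is F, <><>p is F. ✓
b: ~p is F, <><>p is T. ✓
c: ~p is F, <><>p is F. ✓
d: ~p is F, <><>p is F. ✓
e: ~p is T, <><>p is T. ✓
f: ~p is F, <><>p is T. ✓
g: ~p is F, <><>p is F. ✓
h: ~p is F, <><>p is F. ✓
— 8 worlds.

5 and 8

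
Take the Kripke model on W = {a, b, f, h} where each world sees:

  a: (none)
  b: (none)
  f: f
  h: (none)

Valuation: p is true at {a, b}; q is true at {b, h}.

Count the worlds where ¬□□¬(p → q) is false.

3

a: □□¬(p → q) is T. ✗
b: □□¬(p → q) is T. ✗
f: □□¬(p → q) is F. ✓
h: □□¬(p → q) is T. ✗
Satisfying worlds: {f}.
So ¬□□¬(p → q) fails at the other 3 worlds.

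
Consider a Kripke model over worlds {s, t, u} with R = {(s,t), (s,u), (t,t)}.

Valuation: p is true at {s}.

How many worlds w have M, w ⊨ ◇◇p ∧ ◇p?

s: ◇◇p is F, ◇p is F. ✗
t: ◇◇p is F, ◇p is F. ✗
u: ◇◇p is F, ◇p is F. ✗
Satisfying worlds: ∅.

0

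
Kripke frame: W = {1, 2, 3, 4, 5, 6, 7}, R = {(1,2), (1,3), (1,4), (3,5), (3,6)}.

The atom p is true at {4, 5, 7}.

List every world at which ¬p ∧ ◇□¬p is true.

{1, 3}

1: ¬p is T, ◇□¬p is T. ✓
2: ¬p is T, ◇□¬p is F. ✗
3: ¬p is T, ◇□¬p is T. ✓
4: ¬p is F, ◇□¬p is F. ✗
5: ¬p is F, ◇□¬p is F. ✗
6: ¬p is T, ◇□¬p is F. ✗
7: ¬p is F, ◇□¬p is F. ✗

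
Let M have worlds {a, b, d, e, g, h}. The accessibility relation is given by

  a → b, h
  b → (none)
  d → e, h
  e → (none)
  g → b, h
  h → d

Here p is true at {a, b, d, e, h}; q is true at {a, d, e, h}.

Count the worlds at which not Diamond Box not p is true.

a: Diamond Box not p is T. ✗
b: Diamond Box not p is F. ✓
d: Diamond Box not p is T. ✗
e: Diamond Box not p is F. ✓
g: Diamond Box not p is T. ✗
h: Diamond Box not p is F. ✓
Satisfying worlds: {b, e, h}.

3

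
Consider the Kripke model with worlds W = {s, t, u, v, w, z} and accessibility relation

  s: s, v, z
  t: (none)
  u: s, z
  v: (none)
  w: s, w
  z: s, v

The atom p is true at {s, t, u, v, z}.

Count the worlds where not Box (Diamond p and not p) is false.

s: Box (Diamond p and not p) is F. ✓
t: Box (Diamond p and not p) is T. ✗
u: Box (Diamond p and not p) is F. ✓
v: Box (Diamond p and not p) is T. ✗
w: Box (Diamond p and not p) is F. ✓
z: Box (Diamond p and not p) is F. ✓
Satisfying worlds: {s, u, w, z}.
So not Box (Diamond p and not p) fails at the other 2 worlds.

2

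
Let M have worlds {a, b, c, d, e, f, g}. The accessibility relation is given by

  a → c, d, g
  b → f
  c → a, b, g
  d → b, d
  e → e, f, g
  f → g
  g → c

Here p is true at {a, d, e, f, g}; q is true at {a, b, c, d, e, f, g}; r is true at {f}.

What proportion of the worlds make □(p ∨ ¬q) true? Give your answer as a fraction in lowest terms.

a: successors {c, d, g}; p ∨ ¬q there: c:F, d:T, g:T. ✗
b: successors {f}; p ∨ ¬q there: f:T. ✓
c: successors {a, b, g}; p ∨ ¬q there: a:T, b:F, g:T. ✗
d: successors {b, d}; p ∨ ¬q there: b:F, d:T. ✗
e: successors {e, f, g}; p ∨ ¬q there: e:T, f:T, g:T. ✓
f: successors {g}; p ∨ ¬q there: g:T. ✓
g: successors {c}; p ∨ ¬q there: c:F. ✗
That's 3 of 7 worlds, so 3/7.

3/7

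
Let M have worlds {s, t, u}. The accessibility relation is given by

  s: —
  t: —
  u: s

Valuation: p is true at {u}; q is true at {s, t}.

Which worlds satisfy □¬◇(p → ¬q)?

s: no successors, so □¬◇(p → ¬q) holds vacuously. ✓
t: no successors, so □¬◇(p → ¬q) holds vacuously. ✓
u: successors {s}; ¬◇(p → ¬q) there: s:T. ✓

{s, t, u}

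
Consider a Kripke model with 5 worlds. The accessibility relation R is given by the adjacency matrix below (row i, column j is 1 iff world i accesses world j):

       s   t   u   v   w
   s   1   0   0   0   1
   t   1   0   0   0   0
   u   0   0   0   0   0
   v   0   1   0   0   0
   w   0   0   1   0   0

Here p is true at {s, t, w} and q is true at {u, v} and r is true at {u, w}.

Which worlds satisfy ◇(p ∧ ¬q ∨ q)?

s: successors {s, w}; p ∧ ¬q ∨ q there: s:T, w:T. ✓
t: successors {s}; p ∧ ¬q ∨ q there: s:T. ✓
u: no successors, so ◇(p ∧ ¬q ∨ q) fails. ✗
v: successors {t}; p ∧ ¬q ∨ q there: t:T. ✓
w: successors {u}; p ∧ ¬q ∨ q there: u:T. ✓

{s, t, v, w}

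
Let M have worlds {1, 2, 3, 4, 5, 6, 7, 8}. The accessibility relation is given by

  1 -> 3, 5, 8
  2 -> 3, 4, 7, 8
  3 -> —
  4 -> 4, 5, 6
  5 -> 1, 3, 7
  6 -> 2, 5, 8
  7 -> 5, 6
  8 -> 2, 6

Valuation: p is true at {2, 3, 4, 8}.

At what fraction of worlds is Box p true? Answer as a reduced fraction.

1: successors {3, 5, 8}; p there: 3:T, 5:F, 8:T. ✗
2: successors {3, 4, 7, 8}; p there: 3:T, 4:T, 7:F, 8:T. ✗
3: no successors, so Box p holds vacuously. ✓
4: successors {4, 5, 6}; p there: 4:T, 5:F, 6:F. ✗
5: successors {1, 3, 7}; p there: 1:F, 3:T, 7:F. ✗
6: successors {2, 5, 8}; p there: 2:T, 5:F, 8:T. ✗
7: successors {5, 6}; p there: 5:F, 6:F. ✗
8: successors {2, 6}; p there: 2:T, 6:F. ✗
That's 1 of 8 worlds, so 1/8.

1/8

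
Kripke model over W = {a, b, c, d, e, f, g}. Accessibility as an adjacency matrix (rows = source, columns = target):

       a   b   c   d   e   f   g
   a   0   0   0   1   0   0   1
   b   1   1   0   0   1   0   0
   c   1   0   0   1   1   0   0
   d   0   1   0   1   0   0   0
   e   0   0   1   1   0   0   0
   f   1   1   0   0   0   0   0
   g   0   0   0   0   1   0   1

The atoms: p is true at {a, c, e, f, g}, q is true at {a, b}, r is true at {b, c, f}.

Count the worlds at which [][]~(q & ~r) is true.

a: successors {d, g}; []~(q & ~r) there: d:T, g:T. ✓
b: successors {a, b, e}; []~(q & ~r) there: a:T, b:F, e:T. ✗
c: successors {a, d, e}; []~(q & ~r) there: a:T, d:T, e:T. ✓
d: successors {b, d}; []~(q & ~r) there: b:F, d:T. ✗
e: successors {c, d}; []~(q & ~r) there: c:F, d:T. ✗
f: successors {a, b}; []~(q & ~r) there: a:T, b:F. ✗
g: successors {e, g}; []~(q & ~r) there: e:T, g:T. ✓
Satisfying worlds: {a, c, g}.

3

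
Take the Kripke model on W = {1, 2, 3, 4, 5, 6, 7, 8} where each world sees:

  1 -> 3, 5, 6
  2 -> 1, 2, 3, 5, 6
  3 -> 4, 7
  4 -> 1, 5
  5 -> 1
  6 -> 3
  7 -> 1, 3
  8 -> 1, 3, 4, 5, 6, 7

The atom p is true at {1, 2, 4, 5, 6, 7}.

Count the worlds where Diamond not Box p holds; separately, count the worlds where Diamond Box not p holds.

For Diamond not Box p:
1: successors {3, 5, 6}; not Box p there: 3:F, 5:F, 6:T. ✓
2: successors {1, 2, 3, 5, 6}; not Box p there: 1:T, 2:T, 3:F, 5:F, 6:T. ✓
3: successors {4, 7}; not Box p there: 4:F, 7:T. ✓
4: successors {1, 5}; not Box p there: 1:T, 5:F. ✓
5: successors {1}; not Box p there: 1:T. ✓
6: successors {3}; not Box p there: 3:F. ✗
7: successors {1, 3}; not Box p there: 1:T, 3:F. ✓
8: successors {1, 3, 4, 5, 6, 7}; not Box p there: 1:T, 3:F, 4:F, 5:F, 6:T, 7:T. ✓
— 7 worlds.
For Diamond Box not p:
1: successors {3, 5, 6}; Box not p there: 3:F, 5:F, 6:T. ✓
2: successors {1, 2, 3, 5, 6}; Box not p there: 1:F, 2:F, 3:F, 5:F, 6:T. ✓
3: successors {4, 7}; Box not p there: 4:F, 7:F. ✗
4: successors {1, 5}; Box not p there: 1:F, 5:F. ✗
5: successors {1}; Box not p there: 1:F. ✗
6: successors {3}; Box not p there: 3:F. ✗
7: successors {1, 3}; Box not p there: 1:F, 3:F. ✗
8: successors {1, 3, 4, 5, 6, 7}; Box not p there: 1:F, 3:F, 4:F, 5:F, 6:T, 7:F. ✓
— 3 worlds.

7 and 3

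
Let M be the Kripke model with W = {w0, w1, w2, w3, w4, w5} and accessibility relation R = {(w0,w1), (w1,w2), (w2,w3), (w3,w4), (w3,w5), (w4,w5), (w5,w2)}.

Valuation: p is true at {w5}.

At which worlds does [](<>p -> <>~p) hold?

w0: successors {w1}; <>p -> <>~p there: w1:T. ✓
w1: successors {w2}; <>p -> <>~p there: w2:T. ✓
w2: successors {w3}; <>p -> <>~p there: w3:T. ✓
w3: successors {w4, w5}; <>p -> <>~p there: w4:F, w5:T. ✗
w4: successors {w5}; <>p -> <>~p there: w5:T. ✓
w5: successors {w2}; <>p -> <>~p there: w2:T. ✓

{w0, w1, w2, w4, w5}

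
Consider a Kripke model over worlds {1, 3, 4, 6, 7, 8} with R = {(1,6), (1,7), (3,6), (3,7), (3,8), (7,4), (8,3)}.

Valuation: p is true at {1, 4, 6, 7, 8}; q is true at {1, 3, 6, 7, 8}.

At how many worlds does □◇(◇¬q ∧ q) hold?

3

1: successors {6, 7}; ◇(◇¬q ∧ q) there: 6:F, 7:F. ✗
3: successors {6, 7, 8}; ◇(◇¬q ∧ q) there: 6:F, 7:F, 8:F. ✗
4: no successors, so □◇(◇¬q ∧ q) holds vacuously. ✓
6: no successors, so □◇(◇¬q ∧ q) holds vacuously. ✓
7: successors {4}; ◇(◇¬q ∧ q) there: 4:F. ✗
8: successors {3}; ◇(◇¬q ∧ q) there: 3:T. ✓
Satisfying worlds: {4, 6, 8}.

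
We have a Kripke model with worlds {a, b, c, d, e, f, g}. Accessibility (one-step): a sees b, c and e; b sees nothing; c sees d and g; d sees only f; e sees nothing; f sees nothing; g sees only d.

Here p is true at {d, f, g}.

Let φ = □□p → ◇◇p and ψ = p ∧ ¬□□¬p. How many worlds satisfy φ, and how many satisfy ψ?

3 and 1

For □□p → ◇◇p:
a: □□p is T, ◇◇p is T. ✓
b: □□p is T, ◇◇p is F. ✗
c: □□p is T, ◇◇p is T. ✓
d: □□p is T, ◇◇p is F. ✗
e: □□p is T, ◇◇p is F. ✗
f: □□p is T, ◇◇p is F. ✗
g: □□p is T, ◇◇p is T. ✓
— 3 worlds.
For p ∧ ¬□□¬p:
a: p is F, ¬□□¬p is T. ✗
b: p is F, ¬□□¬p is F. ✗
c: p is F, ¬□□¬p is T. ✗
d: p is T, ¬□□¬p is F. ✗
e: p is F, ¬□□¬p is F. ✗
f: p is T, ¬□□¬p is F. ✗
g: p is T, ¬□□¬p is T. ✓
— 1 world.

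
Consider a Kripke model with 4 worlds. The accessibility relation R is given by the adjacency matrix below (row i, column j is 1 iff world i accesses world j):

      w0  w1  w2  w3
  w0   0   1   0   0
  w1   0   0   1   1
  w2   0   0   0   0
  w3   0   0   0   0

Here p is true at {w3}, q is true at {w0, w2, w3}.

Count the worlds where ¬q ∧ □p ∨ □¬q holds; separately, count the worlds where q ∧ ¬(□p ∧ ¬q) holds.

For ¬q ∧ □p ∨ □¬q:
w0: ¬q ∧ □p is F, □¬q is T. ✓
w1: ¬q ∧ □p is F, □¬q is F. ✗
w2: ¬q ∧ □p is F, □¬q is T. ✓
w3: ¬q ∧ □p is F, □¬q is T. ✓
— 3 worlds.
For q ∧ ¬(□p ∧ ¬q):
w0: q is T, ¬(□p ∧ ¬q) is T. ✓
w1: q is F, ¬(□p ∧ ¬q) is T. ✗
w2: q is T, ¬(□p ∧ ¬q) is T. ✓
w3: q is T, ¬(□p ∧ ¬q) is T. ✓
— 3 worlds.

3 and 3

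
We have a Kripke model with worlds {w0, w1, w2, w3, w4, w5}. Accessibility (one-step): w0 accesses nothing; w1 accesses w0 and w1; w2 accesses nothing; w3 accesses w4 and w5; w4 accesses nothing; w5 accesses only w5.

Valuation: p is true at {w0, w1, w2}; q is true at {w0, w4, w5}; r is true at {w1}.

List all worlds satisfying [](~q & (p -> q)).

{w0, w2, w4}

w0: no successors, so [](~q & (p -> q)) holds vacuously. ✓
w1: successors {w0, w1}; ~q & (p -> q) there: w0:F, w1:F. ✗
w2: no successors, so [](~q & (p -> q)) holds vacuously. ✓
w3: successors {w4, w5}; ~q & (p -> q) there: w4:F, w5:F. ✗
w4: no successors, so [](~q & (p -> q)) holds vacuously. ✓
w5: successors {w5}; ~q & (p -> q) there: w5:F. ✗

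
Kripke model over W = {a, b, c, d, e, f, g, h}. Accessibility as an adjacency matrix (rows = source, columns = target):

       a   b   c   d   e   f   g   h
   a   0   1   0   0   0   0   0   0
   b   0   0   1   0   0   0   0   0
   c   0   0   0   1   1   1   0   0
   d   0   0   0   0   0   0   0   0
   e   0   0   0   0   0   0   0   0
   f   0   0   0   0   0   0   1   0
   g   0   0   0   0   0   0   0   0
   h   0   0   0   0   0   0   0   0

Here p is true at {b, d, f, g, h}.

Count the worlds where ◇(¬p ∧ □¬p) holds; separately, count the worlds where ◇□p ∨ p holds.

For ◇(¬p ∧ □¬p):
a: successors {b}; ¬p ∧ □¬p there: b:F. ✗
b: successors {c}; ¬p ∧ □¬p there: c:F. ✗
c: successors {d, e, f}; ¬p ∧ □¬p there: d:F, e:T, f:F. ✓
d: no successors, so ◇(¬p ∧ □¬p) fails. ✗
e: no successors, so ◇(¬p ∧ □¬p) fails. ✗
f: successors {g}; ¬p ∧ □¬p there: g:F. ✗
g: no successors, so ◇(¬p ∧ □¬p) fails. ✗
h: no successors, so ◇(¬p ∧ □¬p) fails. ✗
— 1 world.
For ◇□p ∨ p:
a: ◇□p is F, p is F. ✗
b: ◇□p is F, p is T. ✓
c: ◇□p is T, p is F. ✓
d: ◇□p is F, p is T. ✓
e: ◇□p is F, p is F. ✗
f: ◇□p is T, p is T. ✓
g: ◇□p is F, p is T. ✓
h: ◇□p is F, p is T. ✓
— 6 worlds.

1 and 6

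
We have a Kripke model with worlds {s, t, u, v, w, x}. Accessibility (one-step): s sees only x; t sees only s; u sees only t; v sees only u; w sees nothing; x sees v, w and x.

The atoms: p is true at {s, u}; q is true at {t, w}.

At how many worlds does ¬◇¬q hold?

2

s: ◇¬q is T. ✗
t: ◇¬q is T. ✗
u: ◇¬q is F. ✓
v: ◇¬q is T. ✗
w: ◇¬q is F. ✓
x: ◇¬q is T. ✗
Satisfying worlds: {u, w}.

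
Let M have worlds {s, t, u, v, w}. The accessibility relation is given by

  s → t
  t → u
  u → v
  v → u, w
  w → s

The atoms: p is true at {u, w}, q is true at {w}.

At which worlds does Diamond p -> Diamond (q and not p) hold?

s: Diamond p is F, Diamond (q and not p) is F. ✓
t: Diamond p is T, Diamond (q and not p) is F. ✗
u: Diamond p is F, Diamond (q and not p) is F. ✓
v: Diamond p is T, Diamond (q and not p) is F. ✗
w: Diamond p is F, Diamond (q and not p) is F. ✓

{s, u, w}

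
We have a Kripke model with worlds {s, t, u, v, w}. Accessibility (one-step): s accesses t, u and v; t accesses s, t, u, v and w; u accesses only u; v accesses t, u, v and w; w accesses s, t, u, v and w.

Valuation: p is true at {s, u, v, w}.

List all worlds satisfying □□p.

s: successors {t, u, v}; □p there: t:F, u:T, v:F. ✗
t: successors {s, t, u, v, w}; □p there: s:F, t:F, u:T, v:F, w:F. ✗
u: successors {u}; □p there: u:T. ✓
v: successors {t, u, v, w}; □p there: t:F, u:T, v:F, w:F. ✗
w: successors {s, t, u, v, w}; □p there: s:F, t:F, u:T, v:F, w:F. ✗

{u}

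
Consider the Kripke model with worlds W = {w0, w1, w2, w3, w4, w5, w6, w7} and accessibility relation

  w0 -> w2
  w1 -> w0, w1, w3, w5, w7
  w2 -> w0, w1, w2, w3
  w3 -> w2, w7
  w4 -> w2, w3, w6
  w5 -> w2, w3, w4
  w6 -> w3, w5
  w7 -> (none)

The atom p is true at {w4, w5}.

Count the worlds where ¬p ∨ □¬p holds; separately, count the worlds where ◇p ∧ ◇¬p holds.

For ¬p ∨ □¬p:
w0: ¬p is T, □¬p is T. ✓
w1: ¬p is T, □¬p is F. ✓
w2: ¬p is T, □¬p is T. ✓
w3: ¬p is T, □¬p is T. ✓
w4: ¬p is F, □¬p is T. ✓
w5: ¬p is F, □¬p is F. ✗
w6: ¬p is T, □¬p is F. ✓
w7: ¬p is T, □¬p is T. ✓
— 7 worlds.
For ◇p ∧ ◇¬p:
w0: ◇p is F, ◇¬p is T. ✗
w1: ◇p is T, ◇¬p is T. ✓
w2: ◇p is F, ◇¬p is T. ✗
w3: ◇p is F, ◇¬p is T. ✗
w4: ◇p is F, ◇¬p is T. ✗
w5: ◇p is T, ◇¬p is T. ✓
w6: ◇p is T, ◇¬p is T. ✓
w7: ◇p is F, ◇¬p is F. ✗
— 3 worlds.

7 and 3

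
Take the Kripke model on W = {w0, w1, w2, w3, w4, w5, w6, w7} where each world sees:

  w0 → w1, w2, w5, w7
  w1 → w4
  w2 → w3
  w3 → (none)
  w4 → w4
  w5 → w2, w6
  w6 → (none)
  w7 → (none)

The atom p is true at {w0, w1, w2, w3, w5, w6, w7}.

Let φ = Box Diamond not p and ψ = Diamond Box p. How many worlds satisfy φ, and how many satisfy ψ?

For Box Diamond not p:
w0: successors {w1, w2, w5, w7}; Diamond not p there: w1:T, w2:F, w5:F, w7:F. ✗
w1: successors {w4}; Diamond not p there: w4:T. ✓
w2: successors {w3}; Diamond not p there: w3:F. ✗
w3: no successors, so Box Diamond not p holds vacuously. ✓
w4: successors {w4}; Diamond not p there: w4:T. ✓
w5: successors {w2, w6}; Diamond not p there: w2:F, w6:F. ✗
w6: no successors, so Box Diamond not p holds vacuously. ✓
w7: no successors, so Box Diamond not p holds vacuously. ✓
— 5 worlds.
For Diamond Box p:
w0: successors {w1, w2, w5, w7}; Box p there: w1:F, w2:T, w5:T, w7:T. ✓
w1: successors {w4}; Box p there: w4:F. ✗
w2: successors {w3}; Box p there: w3:T. ✓
w3: no successors, so Diamond Box p fails. ✗
w4: successors {w4}; Box p there: w4:F. ✗
w5: successors {w2, w6}; Box p there: w2:T, w6:T. ✓
w6: no successors, so Diamond Box p fails. ✗
w7: no successors, so Diamond Box p fails. ✗
— 3 worlds.

5 and 3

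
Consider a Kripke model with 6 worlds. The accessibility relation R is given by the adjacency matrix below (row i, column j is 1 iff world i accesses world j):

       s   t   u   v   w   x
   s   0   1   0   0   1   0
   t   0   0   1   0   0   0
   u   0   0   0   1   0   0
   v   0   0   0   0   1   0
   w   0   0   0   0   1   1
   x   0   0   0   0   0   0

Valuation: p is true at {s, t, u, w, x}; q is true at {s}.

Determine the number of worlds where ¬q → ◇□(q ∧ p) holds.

2

s: ¬q is F, ◇□(q ∧ p) is F. ✓
t: ¬q is T, ◇□(q ∧ p) is F. ✗
u: ¬q is T, ◇□(q ∧ p) is F. ✗
v: ¬q is T, ◇□(q ∧ p) is F. ✗
w: ¬q is T, ◇□(q ∧ p) is T. ✓
x: ¬q is T, ◇□(q ∧ p) is F. ✗
Satisfying worlds: {s, w}.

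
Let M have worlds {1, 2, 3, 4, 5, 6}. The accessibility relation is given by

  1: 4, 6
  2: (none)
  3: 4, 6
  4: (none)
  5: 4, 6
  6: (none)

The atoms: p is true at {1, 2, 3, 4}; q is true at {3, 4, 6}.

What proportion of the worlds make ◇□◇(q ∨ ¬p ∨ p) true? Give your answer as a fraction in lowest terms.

1/2

1: successors {4, 6}; □◇(q ∨ ¬p ∨ p) there: 4:T, 6:T. ✓
2: no successors, so ◇□◇(q ∨ ¬p ∨ p) fails. ✗
3: successors {4, 6}; □◇(q ∨ ¬p ∨ p) there: 4:T, 6:T. ✓
4: no successors, so ◇□◇(q ∨ ¬p ∨ p) fails. ✗
5: successors {4, 6}; □◇(q ∨ ¬p ∨ p) there: 4:T, 6:T. ✓
6: no successors, so ◇□◇(q ∨ ¬p ∨ p) fails. ✗
That's 3 of 6 worlds, so 3/6 = 1/2.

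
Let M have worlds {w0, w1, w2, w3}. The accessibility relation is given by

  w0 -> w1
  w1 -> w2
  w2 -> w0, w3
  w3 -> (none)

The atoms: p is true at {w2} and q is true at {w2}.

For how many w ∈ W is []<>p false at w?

2

w0: successors {w1}; <>p there: w1:T. ✓
w1: successors {w2}; <>p there: w2:F. ✗
w2: successors {w0, w3}; <>p there: w0:F, w3:F. ✗
w3: no successors, so []<>p holds vacuously. ✓
Satisfying worlds: {w0, w3}.
So []<>p fails at the other 2 worlds.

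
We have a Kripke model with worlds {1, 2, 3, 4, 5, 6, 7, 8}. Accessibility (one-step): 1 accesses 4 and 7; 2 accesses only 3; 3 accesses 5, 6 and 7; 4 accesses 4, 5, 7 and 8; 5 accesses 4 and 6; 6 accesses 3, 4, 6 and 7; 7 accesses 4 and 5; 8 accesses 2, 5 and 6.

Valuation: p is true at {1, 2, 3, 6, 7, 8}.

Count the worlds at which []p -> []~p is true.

1: []p is F, []~p is F. ✓
2: []p is T, []~p is F. ✗
3: []p is F, []~p is F. ✓
4: []p is F, []~p is F. ✓
5: []p is F, []~p is F. ✓
6: []p is F, []~p is F. ✓
7: []p is F, []~p is T. ✓
8: []p is F, []~p is F. ✓
Satisfying worlds: {1, 3, 4, 5, 6, 7, 8}.

7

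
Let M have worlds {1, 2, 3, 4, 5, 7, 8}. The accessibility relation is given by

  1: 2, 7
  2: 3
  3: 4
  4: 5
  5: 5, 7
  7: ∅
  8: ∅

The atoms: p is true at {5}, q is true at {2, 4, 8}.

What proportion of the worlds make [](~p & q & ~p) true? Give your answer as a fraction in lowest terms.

1: successors {2, 7}; ~p & q & ~p there: 2:T, 7:F. ✗
2: successors {3}; ~p & q & ~p there: 3:F. ✗
3: successors {4}; ~p & q & ~p there: 4:T. ✓
4: successors {5}; ~p & q & ~p there: 5:F. ✗
5: successors {5, 7}; ~p & q & ~p there: 5:F, 7:F. ✗
7: no successors, so [](~p & q & ~p) holds vacuously. ✓
8: no successors, so [](~p & q & ~p) holds vacuously. ✓
That's 3 of 7 worlds, so 3/7.

3/7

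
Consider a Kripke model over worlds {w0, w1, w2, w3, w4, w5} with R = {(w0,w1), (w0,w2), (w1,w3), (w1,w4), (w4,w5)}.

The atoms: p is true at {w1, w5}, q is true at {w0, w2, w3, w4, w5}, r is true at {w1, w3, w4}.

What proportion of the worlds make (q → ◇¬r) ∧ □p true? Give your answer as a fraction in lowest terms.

1/6

w0: q → ◇¬r is T, □p is F. ✗
w1: q → ◇¬r is T, □p is F. ✗
w2: q → ◇¬r is F, □p is T. ✗
w3: q → ◇¬r is F, □p is T. ✗
w4: q → ◇¬r is T, □p is T. ✓
w5: q → ◇¬r is F, □p is T. ✗
That's 1 of 6 worlds, so 1/6.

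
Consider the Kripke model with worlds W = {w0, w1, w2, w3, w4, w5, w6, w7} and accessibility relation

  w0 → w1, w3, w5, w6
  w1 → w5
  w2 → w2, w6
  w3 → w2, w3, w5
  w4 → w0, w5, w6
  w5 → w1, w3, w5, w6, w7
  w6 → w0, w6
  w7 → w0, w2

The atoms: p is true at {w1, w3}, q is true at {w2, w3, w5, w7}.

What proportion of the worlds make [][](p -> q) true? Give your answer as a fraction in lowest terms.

1/8

w0: successors {w1, w3, w5, w6}; [](p -> q) there: w1:T, w3:T, w5:F, w6:T. ✗
w1: successors {w5}; [](p -> q) there: w5:F. ✗
w2: successors {w2, w6}; [](p -> q) there: w2:T, w6:T. ✓
w3: successors {w2, w3, w5}; [](p -> q) there: w2:T, w3:T, w5:F. ✗
w4: successors {w0, w5, w6}; [](p -> q) there: w0:F, w5:F, w6:T. ✗
w5: successors {w1, w3, w5, w6, w7}; [](p -> q) there: w1:T, w3:T, w5:F, w6:T, w7:T. ✗
w6: successors {w0, w6}; [](p -> q) there: w0:F, w6:T. ✗
w7: successors {w0, w2}; [](p -> q) there: w0:F, w2:T. ✗
That's 1 of 8 worlds, so 1/8.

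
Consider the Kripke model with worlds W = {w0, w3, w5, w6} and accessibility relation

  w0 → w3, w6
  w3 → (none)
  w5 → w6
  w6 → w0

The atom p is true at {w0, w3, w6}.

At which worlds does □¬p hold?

{w3}

w0: successors {w3, w6}; ¬p there: w3:F, w6:F. ✗
w3: no successors, so □¬p holds vacuously. ✓
w5: successors {w6}; ¬p there: w6:F. ✗
w6: successors {w0}; ¬p there: w0:F. ✗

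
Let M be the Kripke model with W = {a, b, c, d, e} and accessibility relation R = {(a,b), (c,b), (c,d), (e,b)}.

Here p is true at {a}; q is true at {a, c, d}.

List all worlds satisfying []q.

a: successors {b}; q there: b:F. ✗
b: no successors, so []q holds vacuously. ✓
c: successors {b, d}; q there: b:F, d:T. ✗
d: no successors, so []q holds vacuously. ✓
e: successors {b}; q there: b:F. ✗

{b, d}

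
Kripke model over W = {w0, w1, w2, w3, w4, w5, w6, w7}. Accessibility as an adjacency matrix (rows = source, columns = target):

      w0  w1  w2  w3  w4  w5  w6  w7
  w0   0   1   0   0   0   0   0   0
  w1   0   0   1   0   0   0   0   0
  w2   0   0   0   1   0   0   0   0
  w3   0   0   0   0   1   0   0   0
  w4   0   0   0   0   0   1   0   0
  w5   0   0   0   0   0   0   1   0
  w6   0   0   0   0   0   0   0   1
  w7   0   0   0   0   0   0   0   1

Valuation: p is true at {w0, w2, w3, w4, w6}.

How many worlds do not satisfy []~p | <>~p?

4

w0: []~p is T, <>~p is T. ✓
w1: []~p is F, <>~p is F. ✗
w2: []~p is F, <>~p is F. ✗
w3: []~p is F, <>~p is F. ✗
w4: []~p is T, <>~p is T. ✓
w5: []~p is F, <>~p is F. ✗
w6: []~p is T, <>~p is T. ✓
w7: []~p is T, <>~p is T. ✓
Satisfying worlds: {w0, w4, w6, w7}.
So []~p | <>~p fails at the other 4 worlds.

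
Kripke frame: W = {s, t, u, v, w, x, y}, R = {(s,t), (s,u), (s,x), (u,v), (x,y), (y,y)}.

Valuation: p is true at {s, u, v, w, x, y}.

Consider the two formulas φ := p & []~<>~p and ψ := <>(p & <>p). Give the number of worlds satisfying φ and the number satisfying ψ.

6 and 3

For p & []~<>~p:
s: p is T, []~<>~p is T. ✓
t: p is F, []~<>~p is T. ✗
u: p is T, []~<>~p is T. ✓
v: p is T, []~<>~p is T. ✓
w: p is T, []~<>~p is T. ✓
x: p is T, []~<>~p is T. ✓
y: p is T, []~<>~p is T. ✓
— 6 worlds.
For <>(p & <>p):
s: successors {t, u, x}; p & <>p there: t:F, u:T, x:T. ✓
t: no successors, so <>(p & <>p) fails. ✗
u: successors {v}; p & <>p there: v:F. ✗
v: no successors, so <>(p & <>p) fails. ✗
w: no successors, so <>(p & <>p) fails. ✗
x: successors {y}; p & <>p there: y:T. ✓
y: successors {y}; p & <>p there: y:T. ✓
— 3 worlds.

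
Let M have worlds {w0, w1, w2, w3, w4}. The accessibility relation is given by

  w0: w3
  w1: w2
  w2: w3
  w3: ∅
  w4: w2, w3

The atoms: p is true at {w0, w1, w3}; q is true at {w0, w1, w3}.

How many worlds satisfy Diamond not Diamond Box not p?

3

w0: successors {w3}; not Diamond Box not p there: w3:T. ✓
w1: successors {w2}; not Diamond Box not p there: w2:F. ✗
w2: successors {w3}; not Diamond Box not p there: w3:T. ✓
w3: no successors, so Diamond not Diamond Box not p fails. ✗
w4: successors {w2, w3}; not Diamond Box not p there: w2:F, w3:T. ✓
Satisfying worlds: {w0, w2, w4}.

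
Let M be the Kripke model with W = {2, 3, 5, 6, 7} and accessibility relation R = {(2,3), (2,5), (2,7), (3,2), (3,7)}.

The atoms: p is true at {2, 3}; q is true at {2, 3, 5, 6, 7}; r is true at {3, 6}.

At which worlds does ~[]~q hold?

2: []~q is F. ✓
3: []~q is F. ✓
5: []~q is T. ✗
6: []~q is T. ✗
7: []~q is T. ✗

{2, 3}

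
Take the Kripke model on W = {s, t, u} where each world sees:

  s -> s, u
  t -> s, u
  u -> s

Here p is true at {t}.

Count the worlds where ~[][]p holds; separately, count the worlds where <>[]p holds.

3 and 0

For ~[][]p:
s: [][]p is F. ✓
t: [][]p is F. ✓
u: [][]p is F. ✓
— 3 worlds.
For <>[]p:
s: successors {s, u}; []p there: s:F, u:F. ✗
t: successors {s, u}; []p there: s:F, u:F. ✗
u: successors {s}; []p there: s:F. ✗
— 0 worlds.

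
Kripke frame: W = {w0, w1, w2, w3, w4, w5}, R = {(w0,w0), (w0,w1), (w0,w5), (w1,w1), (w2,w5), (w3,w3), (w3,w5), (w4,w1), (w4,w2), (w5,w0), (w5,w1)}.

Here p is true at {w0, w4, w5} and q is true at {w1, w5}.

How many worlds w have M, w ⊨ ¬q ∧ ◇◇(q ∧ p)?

w0: ¬q is T, ◇◇(q ∧ p) is T. ✓
w1: ¬q is F, ◇◇(q ∧ p) is F. ✗
w2: ¬q is T, ◇◇(q ∧ p) is F. ✗
w3: ¬q is T, ◇◇(q ∧ p) is T. ✓
w4: ¬q is T, ◇◇(q ∧ p) is T. ✓
w5: ¬q is F, ◇◇(q ∧ p) is T. ✗
Satisfying worlds: {w0, w3, w4}.

3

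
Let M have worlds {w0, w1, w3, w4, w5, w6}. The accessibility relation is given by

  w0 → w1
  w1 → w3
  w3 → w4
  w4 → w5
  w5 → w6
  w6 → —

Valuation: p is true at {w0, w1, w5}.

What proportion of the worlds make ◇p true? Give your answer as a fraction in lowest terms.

w0: successors {w1}; p there: w1:T. ✓
w1: successors {w3}; p there: w3:F. ✗
w3: successors {w4}; p there: w4:F. ✗
w4: successors {w5}; p there: w5:T. ✓
w5: successors {w6}; p there: w6:F. ✗
w6: no successors, so ◇p fails. ✗
That's 2 of 6 worlds, so 2/6 = 1/3.

1/3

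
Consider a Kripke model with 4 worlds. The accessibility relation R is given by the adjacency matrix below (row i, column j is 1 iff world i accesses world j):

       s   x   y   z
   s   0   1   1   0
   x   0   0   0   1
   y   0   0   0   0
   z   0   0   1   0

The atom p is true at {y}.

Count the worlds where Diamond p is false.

s: successors {x, y}; p there: x:F, y:T. ✓
x: successors {z}; p there: z:F. ✗
y: no successors, so Diamond p fails. ✗
z: successors {y}; p there: y:T. ✓
Satisfying worlds: {s, z}.
So Diamond p fails at the other 2 worlds.

2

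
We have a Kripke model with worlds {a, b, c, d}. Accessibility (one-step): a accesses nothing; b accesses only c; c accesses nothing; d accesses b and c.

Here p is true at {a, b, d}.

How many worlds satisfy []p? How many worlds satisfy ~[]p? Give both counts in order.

For []p:
a: no successors, so []p holds vacuously. ✓
b: successors {c}; p there: c:F. ✗
c: no successors, so []p holds vacuously. ✓
d: successors {b, c}; p there: b:T, c:F. ✗
— 2 worlds.
For ~[]p:
a: []p is T. ✗
b: []p is F. ✓
c: []p is T. ✗
d: []p is F. ✓
— 2 worlds.

2 and 2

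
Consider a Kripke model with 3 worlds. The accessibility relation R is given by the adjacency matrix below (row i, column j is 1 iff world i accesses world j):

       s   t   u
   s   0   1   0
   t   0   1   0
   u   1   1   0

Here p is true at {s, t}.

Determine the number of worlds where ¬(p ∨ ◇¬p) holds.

s: p ∨ ◇¬p is T. ✗
t: p ∨ ◇¬p is T. ✗
u: p ∨ ◇¬p is F. ✓
Satisfying worlds: {u}.

1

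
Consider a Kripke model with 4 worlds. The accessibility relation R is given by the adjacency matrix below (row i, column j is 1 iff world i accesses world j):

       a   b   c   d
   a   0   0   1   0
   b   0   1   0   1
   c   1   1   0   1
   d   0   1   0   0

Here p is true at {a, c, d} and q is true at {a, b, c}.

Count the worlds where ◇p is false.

a: successors {c}; p there: c:T. ✓
b: successors {b, d}; p there: b:F, d:T. ✓
c: successors {a, b, d}; p there: a:T, b:F, d:T. ✓
d: successors {b}; p there: b:F. ✗
Satisfying worlds: {a, b, c}.
So ◇p fails at the other 1 world.

1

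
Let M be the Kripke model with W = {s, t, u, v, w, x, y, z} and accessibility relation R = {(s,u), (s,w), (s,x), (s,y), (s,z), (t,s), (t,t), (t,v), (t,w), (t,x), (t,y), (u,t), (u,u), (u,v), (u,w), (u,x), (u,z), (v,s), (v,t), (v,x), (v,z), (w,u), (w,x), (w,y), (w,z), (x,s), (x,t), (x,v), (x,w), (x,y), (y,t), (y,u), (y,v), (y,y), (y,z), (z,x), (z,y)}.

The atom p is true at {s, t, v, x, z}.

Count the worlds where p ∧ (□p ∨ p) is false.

3

s: p is T, □p ∨ p is T. ✓
t: p is T, □p ∨ p is T. ✓
u: p is F, □p ∨ p is F. ✗
v: p is T, □p ∨ p is T. ✓
w: p is F, □p ∨ p is F. ✗
x: p is T, □p ∨ p is T. ✓
y: p is F, □p ∨ p is F. ✗
z: p is T, □p ∨ p is T. ✓
Satisfying worlds: {s, t, v, x, z}.
So p ∧ (□p ∨ p) fails at the other 3 worlds.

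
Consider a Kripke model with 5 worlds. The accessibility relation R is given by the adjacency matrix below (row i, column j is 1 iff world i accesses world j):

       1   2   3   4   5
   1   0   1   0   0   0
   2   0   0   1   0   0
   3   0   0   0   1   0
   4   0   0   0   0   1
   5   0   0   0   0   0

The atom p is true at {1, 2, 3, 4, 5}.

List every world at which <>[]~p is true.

{4}

1: successors {2}; []~p there: 2:F. ✗
2: successors {3}; []~p there: 3:F. ✗
3: successors {4}; []~p there: 4:F. ✗
4: successors {5}; []~p there: 5:T. ✓
5: no successors, so <>[]~p fails. ✗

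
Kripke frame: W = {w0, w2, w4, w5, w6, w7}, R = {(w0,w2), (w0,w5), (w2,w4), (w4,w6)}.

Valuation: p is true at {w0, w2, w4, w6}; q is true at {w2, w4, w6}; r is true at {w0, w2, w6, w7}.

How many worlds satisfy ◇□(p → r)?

3

w0: successors {w2, w5}; □(p → r) there: w2:F, w5:T. ✓
w2: successors {w4}; □(p → r) there: w4:T. ✓
w4: successors {w6}; □(p → r) there: w6:T. ✓
w5: no successors, so ◇□(p → r) fails. ✗
w6: no successors, so ◇□(p → r) fails. ✗
w7: no successors, so ◇□(p → r) fails. ✗
Satisfying worlds: {w0, w2, w4}.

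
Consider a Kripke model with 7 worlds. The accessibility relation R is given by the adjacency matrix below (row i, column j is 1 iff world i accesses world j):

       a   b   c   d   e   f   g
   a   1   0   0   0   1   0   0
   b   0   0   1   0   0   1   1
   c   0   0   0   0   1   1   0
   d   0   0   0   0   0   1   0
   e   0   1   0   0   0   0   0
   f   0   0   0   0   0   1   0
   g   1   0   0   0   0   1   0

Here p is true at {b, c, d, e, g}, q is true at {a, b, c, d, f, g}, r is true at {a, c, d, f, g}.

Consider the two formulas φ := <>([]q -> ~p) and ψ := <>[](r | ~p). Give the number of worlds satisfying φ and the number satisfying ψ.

For <>([]q -> ~p):
a: successors {a, e}; []q -> ~p there: a:T, e:F. ✓
b: successors {c, f, g}; []q -> ~p there: c:T, f:T, g:F. ✓
c: successors {e, f}; []q -> ~p there: e:F, f:T. ✓
d: successors {f}; []q -> ~p there: f:T. ✓
e: successors {b}; []q -> ~p there: b:F. ✗
f: successors {f}; []q -> ~p there: f:T. ✓
g: successors {a, f}; []q -> ~p there: a:T, f:T. ✓
— 6 worlds.
For <>[](r | ~p):
a: successors {a, e}; [](r | ~p) there: a:F, e:F. ✗
b: successors {c, f, g}; [](r | ~p) there: c:F, f:T, g:T. ✓
c: successors {e, f}; [](r | ~p) there: e:F, f:T. ✓
d: successors {f}; [](r | ~p) there: f:T. ✓
e: successors {b}; [](r | ~p) there: b:T. ✓
f: successors {f}; [](r | ~p) there: f:T. ✓
g: successors {a, f}; [](r | ~p) there: a:F, f:T. ✓
— 6 worlds.

6 and 6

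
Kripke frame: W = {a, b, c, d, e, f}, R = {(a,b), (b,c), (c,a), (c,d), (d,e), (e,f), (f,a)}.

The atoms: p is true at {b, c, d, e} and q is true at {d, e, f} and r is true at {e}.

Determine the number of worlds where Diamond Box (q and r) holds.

1

a: successors {b}; Box (q and r) there: b:F. ✗
b: successors {c}; Box (q and r) there: c:F. ✗
c: successors {a, d}; Box (q and r) there: a:F, d:T. ✓
d: successors {e}; Box (q and r) there: e:F. ✗
e: successors {f}; Box (q and r) there: f:F. ✗
f: successors {a}; Box (q and r) there: a:F. ✗
Satisfying worlds: {c}.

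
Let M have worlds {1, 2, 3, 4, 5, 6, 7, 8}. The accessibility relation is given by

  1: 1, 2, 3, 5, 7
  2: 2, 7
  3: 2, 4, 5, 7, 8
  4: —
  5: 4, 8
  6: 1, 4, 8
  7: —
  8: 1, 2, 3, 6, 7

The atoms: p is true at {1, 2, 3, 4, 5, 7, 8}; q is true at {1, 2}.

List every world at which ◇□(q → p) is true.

{1, 2, 3, 5, 6, 8}

1: successors {1, 2, 3, 5, 7}; □(q → p) there: 1:T, 2:T, 3:T, 5:T, 7:T. ✓
2: successors {2, 7}; □(q → p) there: 2:T, 7:T. ✓
3: successors {2, 4, 5, 7, 8}; □(q → p) there: 2:T, 4:T, 5:T, 7:T, 8:T. ✓
4: no successors, so ◇□(q → p) fails. ✗
5: successors {4, 8}; □(q → p) there: 4:T, 8:T. ✓
6: successors {1, 4, 8}; □(q → p) there: 1:T, 4:T, 8:T. ✓
7: no successors, so ◇□(q → p) fails. ✗
8: successors {1, 2, 3, 6, 7}; □(q → p) there: 1:T, 2:T, 3:T, 6:T, 7:T. ✓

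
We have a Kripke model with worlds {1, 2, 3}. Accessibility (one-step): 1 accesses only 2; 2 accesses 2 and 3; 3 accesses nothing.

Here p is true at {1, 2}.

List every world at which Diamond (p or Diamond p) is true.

1: successors {2}; p or Diamond p there: 2:T. ✓
2: successors {2, 3}; p or Diamond p there: 2:T, 3:F. ✓
3: no successors, so Diamond (p or Diamond p) fails. ✗

{1, 2}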